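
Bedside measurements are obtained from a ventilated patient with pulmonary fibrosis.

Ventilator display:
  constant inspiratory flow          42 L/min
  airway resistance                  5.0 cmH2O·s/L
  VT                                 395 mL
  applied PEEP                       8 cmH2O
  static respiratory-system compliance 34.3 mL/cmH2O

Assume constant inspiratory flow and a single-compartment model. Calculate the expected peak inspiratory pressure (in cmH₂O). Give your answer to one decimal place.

Flow: 42 L/min ÷ 60 = 0.7 L/s.
Equation of motion (constant flow): PIP = Vt/C + R·V̇ + PEEP.
PIP = 395/34.3 + 5.0×0.7 + 8 = 11.516 + 3.5 + 8 = 23.016 cmH2O.

23.0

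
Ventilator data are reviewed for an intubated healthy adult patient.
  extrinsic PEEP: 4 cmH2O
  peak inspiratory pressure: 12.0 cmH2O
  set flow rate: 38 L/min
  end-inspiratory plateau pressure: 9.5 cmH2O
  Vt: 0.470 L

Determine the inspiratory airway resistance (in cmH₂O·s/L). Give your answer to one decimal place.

3.9

Flow: 38 L/min ÷ 60 = 0.6333 L/s.
Raw = (PIP − Pplat) / flow = (12.0 − 9.5) / 0.6333 = 2.5 / 0.6333 = 3.948 cmH2O·s/L.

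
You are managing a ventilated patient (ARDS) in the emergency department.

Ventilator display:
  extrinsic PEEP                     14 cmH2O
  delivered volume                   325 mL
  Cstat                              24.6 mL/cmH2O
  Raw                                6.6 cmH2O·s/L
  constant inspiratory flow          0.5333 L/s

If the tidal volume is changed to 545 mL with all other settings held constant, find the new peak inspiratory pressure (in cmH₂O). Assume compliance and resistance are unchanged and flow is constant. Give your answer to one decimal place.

39.7

PIP = Vt/C + R·V̇ + PEEP (constant-flow equation of motion).
Only the elastic term changes: ΔPIP = ΔVt / C = (545 − 325) / 24.6 = 8.943 cmH2O.
Original PIP = 325/24.6 + 6.6×0.5333 + 14 = 30.731 cmH2O; new PIP = 30.731 + (8.943) = 39.674 cmH2O.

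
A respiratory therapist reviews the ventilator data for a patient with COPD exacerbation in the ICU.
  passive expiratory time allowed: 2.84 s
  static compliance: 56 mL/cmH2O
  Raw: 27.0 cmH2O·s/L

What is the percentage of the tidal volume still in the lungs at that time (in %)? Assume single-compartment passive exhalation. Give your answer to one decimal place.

15.3

τ = R × C = 27.0 × 56 mL/cmH2O = 27.0 × 0.056 L/cmH2O = 1.512 s.
Passive exhalation: V(t)/V₀ = e^(−t/τ) = e^(−2.84/1.512) = 0.1528.
Fraction remaining = 0.1528 → 15.28%.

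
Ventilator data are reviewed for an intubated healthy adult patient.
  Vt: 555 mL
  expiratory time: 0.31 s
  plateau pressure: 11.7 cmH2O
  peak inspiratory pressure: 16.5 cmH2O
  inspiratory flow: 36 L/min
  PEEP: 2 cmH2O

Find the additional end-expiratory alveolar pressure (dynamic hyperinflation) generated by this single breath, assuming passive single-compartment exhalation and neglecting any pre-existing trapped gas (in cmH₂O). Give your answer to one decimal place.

Flow: 36 L/min ÷ 60 = 0.6 L/s.
R = (PIP − Pplat)/V̇ = (16.5 − 11.7) / 0.6 = 4.8/0.6 = 8.0 cmH2O·s/L.
C = Vt/(Pplat − PEEP) = 555.0 / (11.7 − 2) = 555.0/9.7 = 57.216 mL/cmH2O.
τ = R × C = 8.0 × 0.05722 L/cmH2O = 0.4578 s.
Fraction remaining = e^(−Te/τ) = e^(−0.31/0.4578) = 0.5081; trapped volume = 555.0 × 0.5081 = 282.0 mL.
Additional alveolar pressure from trapping ≈ V_trapped / C = 282.0 / 57.216 = 4.929 cmH2O.

4.9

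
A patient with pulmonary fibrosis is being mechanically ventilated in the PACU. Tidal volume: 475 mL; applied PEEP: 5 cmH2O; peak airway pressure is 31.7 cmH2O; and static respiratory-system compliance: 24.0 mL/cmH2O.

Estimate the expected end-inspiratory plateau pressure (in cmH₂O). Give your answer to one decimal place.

Pplat = PEEP + Vt / Cstat = 5 + 475 / 24.0 = 5 + 19.792 = 24.792 cmH2O.

24.8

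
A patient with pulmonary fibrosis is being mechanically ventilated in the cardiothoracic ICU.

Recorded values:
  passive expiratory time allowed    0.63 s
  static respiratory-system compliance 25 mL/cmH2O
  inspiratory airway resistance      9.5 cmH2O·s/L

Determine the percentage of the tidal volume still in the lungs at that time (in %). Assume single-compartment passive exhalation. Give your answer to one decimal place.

7.0

τ = R × C = 9.5 × 25 mL/cmH2O = 9.5 × 0.025 L/cmH2O = 0.2375 s.
Passive exhalation: V(t)/V₀ = e^(−t/τ) = e^(−0.63/0.2375) = 0.07047.
Fraction remaining = 0.07047 → 7.047%.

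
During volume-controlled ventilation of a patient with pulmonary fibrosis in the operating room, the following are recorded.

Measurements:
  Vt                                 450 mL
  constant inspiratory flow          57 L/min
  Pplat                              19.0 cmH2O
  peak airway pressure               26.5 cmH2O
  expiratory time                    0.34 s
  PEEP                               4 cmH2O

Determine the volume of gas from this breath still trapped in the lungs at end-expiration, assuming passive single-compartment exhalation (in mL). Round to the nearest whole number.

Flow: 57 L/min ÷ 60 = 0.95 L/s.
R = (PIP − Pplat)/V̇ = (26.5 − 19.0) / 0.95 = 7.5/0.95 = 7.895 cmH2O·s/L.
C = Vt/(Pplat − PEEP) = 450.0 / (19.0 − 4) = 450.0/15.0 = 30.0 mL/cmH2O.
τ = R × C = 7.895 × 0.03 L/cmH2O = 0.2369 s.
Fraction remaining = e^(−Te/τ) = e^(−0.34/0.2369) = 0.2381.
Trapped volume = 450.0 × 0.2381 = 107.15 mL.

107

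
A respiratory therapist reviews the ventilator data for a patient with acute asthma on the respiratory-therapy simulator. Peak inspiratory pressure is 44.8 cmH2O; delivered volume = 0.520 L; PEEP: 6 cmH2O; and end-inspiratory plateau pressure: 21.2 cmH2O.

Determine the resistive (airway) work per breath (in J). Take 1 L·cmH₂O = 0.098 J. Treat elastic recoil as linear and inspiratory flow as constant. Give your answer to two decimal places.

1.20

With constant inspiratory flow the resistive pressure is constant at PIP − Pplat = 44.8 − 21.2 = 23.6 cmH2O, so resistive work = 23.6 × 0.520 = 12.272 L·cmH2O.
× 0.098 J/(L·cmH2O) → 1.203 J.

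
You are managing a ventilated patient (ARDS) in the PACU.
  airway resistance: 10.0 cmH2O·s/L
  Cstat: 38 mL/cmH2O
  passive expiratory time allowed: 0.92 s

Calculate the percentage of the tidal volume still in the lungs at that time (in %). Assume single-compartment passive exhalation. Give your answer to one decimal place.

8.9

τ = R × C = 10.0 × 38 mL/cmH2O = 10.0 × 0.038 L/cmH2O = 0.38 s.
Passive exhalation: V(t)/V₀ = e^(−t/τ) = e^(−0.92/0.38) = 0.08883.
Fraction remaining = 0.08883 → 8.883%.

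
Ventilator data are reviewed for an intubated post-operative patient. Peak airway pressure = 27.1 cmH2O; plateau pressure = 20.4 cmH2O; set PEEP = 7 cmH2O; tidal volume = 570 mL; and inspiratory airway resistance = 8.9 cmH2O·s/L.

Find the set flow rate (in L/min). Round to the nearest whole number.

flow = (PIP − Pplat) / Raw = (27.1 − 20.4) / 8.9 = 0.7528 L/s × 60 = 45.168 L/min.

45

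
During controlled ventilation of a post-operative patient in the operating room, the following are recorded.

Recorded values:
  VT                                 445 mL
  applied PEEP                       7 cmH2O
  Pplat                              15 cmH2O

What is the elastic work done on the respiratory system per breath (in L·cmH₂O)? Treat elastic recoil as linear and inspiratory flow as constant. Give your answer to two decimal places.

1.78

Elastic work ≈ ½ × (Pplat − PEEP) × Vt = 0.5 × (15 − 7) × 0.445 L = 0.5 × 8.0 × 0.445 = 1.78 L·cmH2O.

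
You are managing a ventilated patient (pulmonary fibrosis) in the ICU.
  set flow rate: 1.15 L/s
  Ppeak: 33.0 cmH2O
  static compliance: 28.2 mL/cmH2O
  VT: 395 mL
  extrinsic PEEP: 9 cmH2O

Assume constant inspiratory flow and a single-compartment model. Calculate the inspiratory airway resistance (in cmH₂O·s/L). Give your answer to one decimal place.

8.7

Equation of motion (constant flow): PIP = Vt/C + R·V̇ + PEEP.
R·V̇ = PIP − Vt/C − PEEP = 33.0 − 395/28.2 − 9 = 33.0 − 14.007 − 9 = 9.993 cmH2O.
R = 9.993 / 1.15 = 8.69 cmH2O·s/L.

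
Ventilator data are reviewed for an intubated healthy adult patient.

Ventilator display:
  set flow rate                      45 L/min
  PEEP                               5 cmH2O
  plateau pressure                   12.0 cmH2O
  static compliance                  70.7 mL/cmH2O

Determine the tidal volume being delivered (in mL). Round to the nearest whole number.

Vt = Cstat × (Pplat − PEEP) = 70.7 × (12.0 − 5) = 70.7 × 7.0 = 494.9 mL.

495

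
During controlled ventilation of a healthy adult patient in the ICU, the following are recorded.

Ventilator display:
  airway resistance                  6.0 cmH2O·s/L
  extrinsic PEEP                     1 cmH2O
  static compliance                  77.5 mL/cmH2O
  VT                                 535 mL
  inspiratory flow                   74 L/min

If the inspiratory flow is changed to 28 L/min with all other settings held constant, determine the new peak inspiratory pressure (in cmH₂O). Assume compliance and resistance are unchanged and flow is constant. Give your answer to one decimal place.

10.7

Flow: 74 L/min ÷ 60 = 1.2333 L/s.
New flow: 28 L/min ÷ 60 = 0.4667 L/s.
PIP = Vt/C + R·V̇ + PEEP (constant-flow equation of motion).
Only the resistive term changes: ΔPIP = R × ΔV̇ = 6.0 × (0.4667 − 1.2333) = 6.0 × -0.7666 = -4.6 cmH2O.
Original PIP = 535/77.5 + 6.0×1.2333 + 1 = 15.303 cmH2O; new PIP = 15.303 + (-4.6) = 10.703 cmH2O.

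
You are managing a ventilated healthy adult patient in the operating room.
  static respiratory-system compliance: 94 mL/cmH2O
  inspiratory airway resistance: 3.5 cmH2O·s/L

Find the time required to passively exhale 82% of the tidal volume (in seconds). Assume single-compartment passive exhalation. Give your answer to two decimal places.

τ = R × C = 3.5 × 94 mL/cmH2O = 3.5 × 0.094 L/cmH2O = 0.329 s.
Exhaled fraction f = 1 − e^(−t/τ) → t = −τ·ln(1 − f) = −0.329·ln(0.18) = 0.5642 s.

0.56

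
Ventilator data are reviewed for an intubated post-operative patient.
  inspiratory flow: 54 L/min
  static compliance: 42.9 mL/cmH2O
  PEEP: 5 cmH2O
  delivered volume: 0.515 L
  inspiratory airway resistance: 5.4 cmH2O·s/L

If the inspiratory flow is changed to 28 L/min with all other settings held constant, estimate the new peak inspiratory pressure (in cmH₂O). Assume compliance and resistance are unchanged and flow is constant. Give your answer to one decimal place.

19.5

Flow: 54 L/min ÷ 60 = 0.9 L/s.
New flow: 28 L/min ÷ 60 = 0.4667 L/s.
PIP = Vt/C + R·V̇ + PEEP (constant-flow equation of motion).
Only the resistive term changes: ΔPIP = R × ΔV̇ = 5.4 × (0.4667 − 0.9) = 5.4 × -0.4333 = -2.34 cmH2O.
Original PIP = 515/42.9 + 5.4×0.9 + 5 = 21.865 cmH2O; new PIP = 21.865 + (-2.34) = 19.525 cmH2O.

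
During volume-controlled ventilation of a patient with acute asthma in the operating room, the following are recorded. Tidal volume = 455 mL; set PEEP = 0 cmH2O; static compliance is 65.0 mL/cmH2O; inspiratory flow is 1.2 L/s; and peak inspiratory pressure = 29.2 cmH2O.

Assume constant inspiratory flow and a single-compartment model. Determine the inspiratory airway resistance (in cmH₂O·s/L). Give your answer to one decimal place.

18.5

Equation of motion (constant flow): PIP = Vt/C + R·V̇ + PEEP.
R·V̇ = PIP − Vt/C − PEEP = 29.2 − 455/65.0 − 0 = 29.2 − 7.0 − 0 = 22.2 cmH2O.
R = 22.2 / 1.2 = 18.5 cmH2O·s/L.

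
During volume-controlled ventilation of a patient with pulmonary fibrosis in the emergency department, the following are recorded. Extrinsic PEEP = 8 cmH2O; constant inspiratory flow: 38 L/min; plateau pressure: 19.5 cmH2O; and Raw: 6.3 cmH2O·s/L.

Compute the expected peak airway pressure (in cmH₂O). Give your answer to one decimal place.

Flow: 38 L/min ÷ 60 = 0.6333 L/s.
PIP = Pplat + Raw × flow = 19.5 + 6.3 × 0.6333 = 19.5 + 3.99 = 23.49 cmH2O.

23.5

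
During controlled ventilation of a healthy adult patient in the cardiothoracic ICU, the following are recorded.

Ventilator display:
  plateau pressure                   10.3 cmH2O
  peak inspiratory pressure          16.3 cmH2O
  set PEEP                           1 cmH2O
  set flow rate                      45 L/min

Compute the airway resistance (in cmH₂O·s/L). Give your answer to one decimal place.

Flow: 45 L/min ÷ 60 = 0.75 L/s.
Raw = (PIP − Pplat) / flow = (16.3 − 10.3) / 0.75 = 6.0 / 0.75 = 8.0 cmH2O·s/L.

8.0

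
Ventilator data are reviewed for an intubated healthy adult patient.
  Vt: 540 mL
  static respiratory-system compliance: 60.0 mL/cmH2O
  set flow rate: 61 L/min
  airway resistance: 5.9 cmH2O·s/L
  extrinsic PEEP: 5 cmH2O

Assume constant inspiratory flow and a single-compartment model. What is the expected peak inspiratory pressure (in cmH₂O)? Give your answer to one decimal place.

Flow: 61 L/min ÷ 60 = 1.0167 L/s.
Equation of motion (constant flow): PIP = Vt/C + R·V̇ + PEEP.
PIP = 540/60.0 + 5.9×1.0167 + 5 = 9.0 + 5.999 + 5 = 19.999 cmH2O.

20.0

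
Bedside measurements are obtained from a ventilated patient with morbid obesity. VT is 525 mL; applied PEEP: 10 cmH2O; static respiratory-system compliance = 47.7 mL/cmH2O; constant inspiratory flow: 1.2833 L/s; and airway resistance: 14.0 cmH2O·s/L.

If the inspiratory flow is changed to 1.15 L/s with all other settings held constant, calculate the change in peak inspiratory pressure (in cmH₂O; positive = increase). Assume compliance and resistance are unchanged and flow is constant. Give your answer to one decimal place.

-1.9

PIP = Vt/C + R·V̇ + PEEP (constant-flow equation of motion).
Only the resistive term changes: ΔPIP = R × ΔV̇ = 14.0 × (1.15 − 1.2833) = 14.0 × -0.1333 = -1.866 cmH2O.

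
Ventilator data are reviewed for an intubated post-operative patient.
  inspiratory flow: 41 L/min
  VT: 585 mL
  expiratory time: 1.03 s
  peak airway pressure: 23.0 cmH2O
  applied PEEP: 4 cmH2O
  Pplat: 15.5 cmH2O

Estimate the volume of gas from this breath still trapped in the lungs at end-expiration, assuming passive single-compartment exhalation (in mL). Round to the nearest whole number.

Flow: 41 L/min ÷ 60 = 0.6833 L/s.
R = (PIP − Pplat)/V̇ = (23.0 − 15.5) / 0.6833 = 7.5/0.6833 = 10.976 cmH2O·s/L.
C = Vt/(Pplat − PEEP) = 585.0 / (15.5 − 4) = 585.0/11.5 = 50.87 mL/cmH2O.
τ = R × C = 10.976 × 0.05087 L/cmH2O = 0.5583 s.
Fraction remaining = e^(−Te/τ) = e^(−1.03/0.5583) = 0.158.
Trapped volume = 585.0 × 0.158 = 92.43 mL.

92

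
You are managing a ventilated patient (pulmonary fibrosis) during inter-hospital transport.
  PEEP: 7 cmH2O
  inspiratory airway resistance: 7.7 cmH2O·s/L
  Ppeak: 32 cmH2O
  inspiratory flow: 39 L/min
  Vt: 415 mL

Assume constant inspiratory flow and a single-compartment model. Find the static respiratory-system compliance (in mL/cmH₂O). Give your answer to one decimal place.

Flow: 39 L/min ÷ 60 = 0.65 L/s.
Equation of motion (constant flow): PIP = Vt/C + R·V̇ + PEEP.
Vt/C = PIP − R·V̇ − PEEP = 32 − 7.7×0.65 − 7 = 32 − 5.005 − 7 = 19.995 cmH2O.
C = Vt / 19.995 = 415 / 19.995 = 20.755 mL/cmH2O.

20.8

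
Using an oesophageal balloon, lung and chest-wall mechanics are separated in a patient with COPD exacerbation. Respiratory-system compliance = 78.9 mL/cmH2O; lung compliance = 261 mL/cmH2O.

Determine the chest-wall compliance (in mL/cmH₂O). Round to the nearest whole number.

113

1/Ccw = 1/Crs − 1/CL.
1/Ccw = 1/78.9 − 1/261 = 0.008843.
Ccw = 113.08 mL/cmH2O.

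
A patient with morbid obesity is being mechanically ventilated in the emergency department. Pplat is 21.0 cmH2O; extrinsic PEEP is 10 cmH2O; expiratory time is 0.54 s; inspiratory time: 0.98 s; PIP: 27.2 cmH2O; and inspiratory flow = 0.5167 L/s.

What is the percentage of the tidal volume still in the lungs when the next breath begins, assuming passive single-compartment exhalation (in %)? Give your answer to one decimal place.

37.6

Vt = flow × Ti = 0.5167 L/s × 0.98 s × 1000 mL/L = 506.37 mL.
R = (PIP − Pplat)/V̇ = (27.2 − 21.0) / 0.5167 = 6.2/0.5167 = 11.999 cmH2O·s/L.
C = Vt/(Pplat − PEEP) = 506.37 / (21.0 − 10) = 506.37/11.0 = 46.034 mL/cmH2O.
τ = R × C = 11.999 × 0.04603 L/cmH2O = 0.5523 s.
Fraction remaining at end-expiration = e^(−Te/τ) = e^(−0.54/0.5523) = 0.3762 → 37.62%.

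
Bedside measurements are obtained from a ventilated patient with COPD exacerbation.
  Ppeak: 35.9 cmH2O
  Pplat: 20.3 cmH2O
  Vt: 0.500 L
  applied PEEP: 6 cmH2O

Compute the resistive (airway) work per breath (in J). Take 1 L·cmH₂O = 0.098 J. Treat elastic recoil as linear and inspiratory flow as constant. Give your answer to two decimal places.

0.76

With constant inspiratory flow the resistive pressure is constant at PIP − Pplat = 35.9 − 20.3 = 15.6 cmH2O, so resistive work = 15.6 × 0.500 = 7.8 L·cmH2O.
× 0.098 J/(L·cmH2O) → 0.7644 J.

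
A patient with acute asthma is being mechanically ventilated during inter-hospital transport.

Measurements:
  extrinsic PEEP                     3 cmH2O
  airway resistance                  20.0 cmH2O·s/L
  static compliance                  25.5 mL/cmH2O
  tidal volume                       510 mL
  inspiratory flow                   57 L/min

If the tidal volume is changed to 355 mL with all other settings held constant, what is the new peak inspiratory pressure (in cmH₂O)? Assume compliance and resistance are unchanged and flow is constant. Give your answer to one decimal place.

35.9

Flow: 57 L/min ÷ 60 = 0.95 L/s.
PIP = Vt/C + R·V̇ + PEEP (constant-flow equation of motion).
Only the elastic term changes: ΔPIP = ΔVt / C = (355 − 510) / 25.5 = -6.078 cmH2O.
Original PIP = 510/25.5 + 20.0×0.95 + 3 = 42.0 cmH2O; new PIP = 42.0 + (-6.078) = 35.922 cmH2O.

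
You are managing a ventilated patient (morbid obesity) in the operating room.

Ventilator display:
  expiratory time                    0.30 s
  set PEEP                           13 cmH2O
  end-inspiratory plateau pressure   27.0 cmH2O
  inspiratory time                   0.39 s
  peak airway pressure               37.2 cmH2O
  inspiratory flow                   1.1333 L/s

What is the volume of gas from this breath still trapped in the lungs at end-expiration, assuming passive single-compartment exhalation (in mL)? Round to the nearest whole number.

154

Vt = flow × Ti = 1.1333 L/s × 0.39 s × 1000 mL/L = 441.99 mL.
R = (PIP − Pplat)/V̇ = (37.2 − 27.0) / 1.1333 = 10.2/1.1333 = 9.0 cmH2O·s/L.
C = Vt/(Pplat − PEEP) = 441.99 / (27.0 − 13) = 441.99/14.0 = 31.571 mL/cmH2O.
τ = R × C = 9.0 × 0.03157 L/cmH2O = 0.2841 s.
Fraction remaining = e^(−Te/τ) = e^(−0.30/0.2841) = 0.3479.
Trapped volume = 441.99 × 0.3479 = 153.77 mL.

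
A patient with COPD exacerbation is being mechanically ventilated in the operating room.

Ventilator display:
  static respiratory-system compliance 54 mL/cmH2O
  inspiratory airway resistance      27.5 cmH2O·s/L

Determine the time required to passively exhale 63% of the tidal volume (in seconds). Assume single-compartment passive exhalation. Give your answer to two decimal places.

1.48

τ = R × C = 27.5 × 54 mL/cmH2O = 27.5 × 0.054 L/cmH2O = 1.485 s.
Exhaled fraction f = 1 − e^(−t/τ) → t = −τ·ln(1 − f) = −1.485·ln(0.37) = 1.476 s.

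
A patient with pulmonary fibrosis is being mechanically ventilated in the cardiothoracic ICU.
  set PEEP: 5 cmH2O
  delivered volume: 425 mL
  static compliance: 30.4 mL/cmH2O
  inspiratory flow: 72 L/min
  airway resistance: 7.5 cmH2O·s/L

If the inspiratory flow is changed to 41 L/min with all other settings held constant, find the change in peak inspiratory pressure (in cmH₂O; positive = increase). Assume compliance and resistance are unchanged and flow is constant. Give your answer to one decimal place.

-3.9

Flow: 72 L/min ÷ 60 = 1.2 L/s.
New flow: 41 L/min ÷ 60 = 0.6833 L/s.
PIP = Vt/C + R·V̇ + PEEP (constant-flow equation of motion).
Only the resistive term changes: ΔPIP = R × ΔV̇ = 7.5 × (0.6833 − 1.2) = 7.5 × -0.5167 = -3.875 cmH2O.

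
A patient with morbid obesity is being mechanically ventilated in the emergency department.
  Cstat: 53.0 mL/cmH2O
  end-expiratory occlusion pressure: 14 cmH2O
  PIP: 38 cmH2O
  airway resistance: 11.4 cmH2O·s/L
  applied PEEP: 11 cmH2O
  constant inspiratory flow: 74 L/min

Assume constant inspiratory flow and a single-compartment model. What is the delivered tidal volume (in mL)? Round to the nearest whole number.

Flow: 74 L/min ÷ 60 = 1.2333 L/s.
Total PEEP = 14 cmH2O (set 11 + intrinsic 3); this is the baseline alveolar pressure.
Equation of motion (constant flow): PIP = Vt/C + R·V̇ + PEEP.
Vt/C = PIP − R·V̇ − PEEP = 38 − 14.06 − 14 = 9.94 cmH2O.
Vt = C × 9.94 = 53.0 × 9.94 = 526.82 mL.

527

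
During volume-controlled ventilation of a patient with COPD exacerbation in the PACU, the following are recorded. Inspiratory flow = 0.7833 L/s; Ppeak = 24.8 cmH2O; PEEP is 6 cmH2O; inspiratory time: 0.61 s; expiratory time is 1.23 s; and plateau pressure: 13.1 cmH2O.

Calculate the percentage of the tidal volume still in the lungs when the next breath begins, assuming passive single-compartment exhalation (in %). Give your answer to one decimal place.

Vt = flow × Ti = 0.7833 L/s × 0.61 s × 1000 mL/L = 477.81 mL.
R = (PIP − Pplat)/V̇ = (24.8 − 13.1) / 0.7833 = 11.7/0.7833 = 14.937 cmH2O·s/L.
C = Vt/(Pplat − PEEP) = 477.81 / (13.1 − 6) = 477.81/7.1 = 67.297 mL/cmH2O.
τ = R × C = 14.937 × 0.0673 L/cmH2O = 1.005 s.
Fraction remaining at end-expiration = e^(−Te/τ) = e^(−1.23/1.005) = 0.2941 → 29.41%.

29.4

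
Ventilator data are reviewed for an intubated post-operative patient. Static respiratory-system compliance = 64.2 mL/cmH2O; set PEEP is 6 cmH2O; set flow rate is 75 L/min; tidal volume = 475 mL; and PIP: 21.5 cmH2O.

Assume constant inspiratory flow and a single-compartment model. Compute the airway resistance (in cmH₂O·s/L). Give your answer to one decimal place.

Flow: 75 L/min ÷ 60 = 1.25 L/s.
Equation of motion (constant flow): PIP = Vt/C + R·V̇ + PEEP.
R·V̇ = PIP − Vt/C − PEEP = 21.5 − 475/64.2 − 6 = 21.5 − 7.399 − 6 = 8.101 cmH2O.
R = 8.101 / 1.25 = 6.481 cmH2O·s/L.

6.5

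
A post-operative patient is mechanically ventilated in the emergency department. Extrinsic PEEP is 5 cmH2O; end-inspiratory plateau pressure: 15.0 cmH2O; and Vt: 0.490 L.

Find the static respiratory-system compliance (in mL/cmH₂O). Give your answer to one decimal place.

Cstat = Vt / (Pplat − PEEP) = 490 / (15.0 − 5) = 490 / 10.0 = 49.0 mL/cmH2O.

49.0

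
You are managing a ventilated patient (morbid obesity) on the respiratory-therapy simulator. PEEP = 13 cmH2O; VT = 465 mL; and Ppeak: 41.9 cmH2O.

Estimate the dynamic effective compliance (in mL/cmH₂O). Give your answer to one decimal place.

16.1

Dynamic compliance = Vt / (PIP − PEEP) = 465 / (41.9 − 13) = 465 / 28.9 = 16.09 mL/cmH2O.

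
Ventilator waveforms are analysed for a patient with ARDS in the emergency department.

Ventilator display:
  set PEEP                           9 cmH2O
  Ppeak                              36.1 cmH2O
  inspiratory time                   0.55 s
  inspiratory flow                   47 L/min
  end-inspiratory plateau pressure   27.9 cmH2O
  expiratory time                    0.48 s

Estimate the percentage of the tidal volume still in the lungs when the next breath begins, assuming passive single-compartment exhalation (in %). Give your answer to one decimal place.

Flow: 47 L/min ÷ 60 = 0.7833 L/s.
Vt = flow × Ti = 0.7833 L/s × 0.55 s × 1000 mL/L = 430.82 mL.
R = (PIP − Pplat)/V̇ = (36.1 − 27.9) / 0.7833 = 8.2/0.7833 = 10.469 cmH2O·s/L.
C = Vt/(Pplat − PEEP) = 430.82 / (27.9 − 9) = 430.82/18.9 = 22.795 mL/cmH2O.
τ = R × C = 10.469 × 0.0228 L/cmH2O = 0.2387 s.
Fraction remaining at end-expiration = e^(−Te/τ) = e^(−0.48/0.2387) = 0.1339 → 13.39%.

13.4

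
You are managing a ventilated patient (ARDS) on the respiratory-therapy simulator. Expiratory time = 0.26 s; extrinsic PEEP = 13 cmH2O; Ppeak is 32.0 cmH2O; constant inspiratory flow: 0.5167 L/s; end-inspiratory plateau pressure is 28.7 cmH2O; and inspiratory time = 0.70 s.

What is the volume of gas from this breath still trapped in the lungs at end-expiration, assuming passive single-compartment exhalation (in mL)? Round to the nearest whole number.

62

Vt = flow × Ti = 0.5167 L/s × 0.70 s × 1000 mL/L = 361.69 mL.
R = (PIP − Pplat)/V̇ = (32.0 − 28.7) / 0.5167 = 3.3/0.5167 = 6.387 cmH2O·s/L.
C = Vt/(Pplat − PEEP) = 361.69 / (28.7 − 13) = 361.69/15.7 = 23.038 mL/cmH2O.
τ = R × C = 6.387 × 0.02304 L/cmH2O = 0.1472 s.
Fraction remaining = e^(−Te/τ) = e^(−0.26/0.1472) = 0.171.
Trapped volume = 361.69 × 0.171 = 61.849 mL.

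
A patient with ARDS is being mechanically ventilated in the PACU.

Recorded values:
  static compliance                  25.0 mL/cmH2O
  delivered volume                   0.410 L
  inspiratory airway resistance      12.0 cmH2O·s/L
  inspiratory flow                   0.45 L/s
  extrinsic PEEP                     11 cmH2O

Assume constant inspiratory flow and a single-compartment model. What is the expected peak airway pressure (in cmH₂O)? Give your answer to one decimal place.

32.8

Equation of motion (constant flow): PIP = Vt/C + R·V̇ + PEEP.
PIP = 410/25.0 + 12.0×0.45 + 11 = 16.4 + 5.4 + 11 = 32.8 cmH2O.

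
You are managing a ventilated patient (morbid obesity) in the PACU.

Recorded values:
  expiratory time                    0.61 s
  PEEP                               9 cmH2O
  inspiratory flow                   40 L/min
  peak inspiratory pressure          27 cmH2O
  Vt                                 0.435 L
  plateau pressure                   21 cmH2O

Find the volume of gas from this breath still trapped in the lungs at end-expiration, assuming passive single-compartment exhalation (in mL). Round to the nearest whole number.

Flow: 40 L/min ÷ 60 = 0.6667 L/s.
R = (PIP − Pplat)/V̇ = (27 − 21) / 0.6667 = 6.0/0.6667 = 9.0 cmH2O·s/L.
C = Vt/(Pplat − PEEP) = 435.0 / (21 − 9) = 435.0/12.0 = 36.25 mL/cmH2O.
τ = R × C = 9.0 × 0.03625 L/cmH2O = 0.3263 s.
Fraction remaining = e^(−Te/τ) = e^(−0.61/0.3263) = 0.1542.
Trapped volume = 435.0 × 0.1542 = 67.077 mL.

67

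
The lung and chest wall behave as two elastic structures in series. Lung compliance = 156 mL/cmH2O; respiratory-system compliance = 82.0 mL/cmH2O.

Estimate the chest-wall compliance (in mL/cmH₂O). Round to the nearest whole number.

173

1/Ccw = 1/Crs − 1/CL.
1/Ccw = 1/82.0 − 1/156 = 0.005785.
Ccw = 172.86 mL/cmH2O.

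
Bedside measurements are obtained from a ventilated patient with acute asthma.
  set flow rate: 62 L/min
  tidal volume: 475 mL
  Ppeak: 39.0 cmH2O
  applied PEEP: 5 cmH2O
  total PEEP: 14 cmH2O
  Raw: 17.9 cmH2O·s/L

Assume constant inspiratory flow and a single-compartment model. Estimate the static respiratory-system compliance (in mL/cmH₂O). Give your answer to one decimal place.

Flow: 62 L/min ÷ 60 = 1.0333 L/s.
Total PEEP = 14 cmH2O (set 5 + intrinsic 9); this is the baseline alveolar pressure.
Equation of motion (constant flow): PIP = Vt/C + R·V̇ + PEEP.
Vt/C = PIP − R·V̇ − PEEP = 39.0 − 17.9×1.0333 − 14 = 39.0 − 18.496 − 14 = 6.504 cmH2O.
C = Vt / 6.504 = 475 / 6.504 = 73.032 mL/cmH2O.

73.0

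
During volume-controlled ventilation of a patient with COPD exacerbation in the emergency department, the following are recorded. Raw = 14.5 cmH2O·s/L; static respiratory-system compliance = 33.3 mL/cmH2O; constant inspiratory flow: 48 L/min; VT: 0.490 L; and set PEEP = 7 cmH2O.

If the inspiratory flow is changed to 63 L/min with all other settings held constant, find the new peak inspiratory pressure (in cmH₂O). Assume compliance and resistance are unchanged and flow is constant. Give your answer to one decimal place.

36.9

Flow: 48 L/min ÷ 60 = 0.8 L/s.
New flow: 63 L/min ÷ 60 = 1.05 L/s.
PIP = Vt/C + R·V̇ + PEEP (constant-flow equation of motion).
Only the resistive term changes: ΔPIP = R × ΔV̇ = 14.5 × (1.05 − 0.8) = 14.5 × 0.25 = 3.625 cmH2O.
Original PIP = 490/33.3 + 14.5×0.8 + 7 = 33.315 cmH2O; new PIP = 33.315 + (3.625) = 36.94 cmH2O.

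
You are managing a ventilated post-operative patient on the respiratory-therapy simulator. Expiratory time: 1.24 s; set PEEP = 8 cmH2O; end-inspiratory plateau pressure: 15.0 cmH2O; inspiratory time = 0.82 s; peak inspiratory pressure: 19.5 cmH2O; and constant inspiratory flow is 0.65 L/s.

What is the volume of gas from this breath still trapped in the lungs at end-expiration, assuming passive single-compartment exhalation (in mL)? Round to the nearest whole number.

51

Vt = flow × Ti = 0.65 L/s × 0.82 s × 1000 mL/L = 533.0 mL.
R = (PIP − Pplat)/V̇ = (19.5 − 15.0) / 0.65 = 4.5/0.65 = 6.923 cmH2O·s/L.
C = Vt/(Pplat − PEEP) = 533.0 / (15.0 − 8) = 533.0/7.0 = 76.143 mL/cmH2O.
τ = R × C = 6.923 × 0.07614 L/cmH2O = 0.5271 s.
Fraction remaining = e^(−Te/τ) = e^(−1.24/0.5271) = 0.09513.
Trapped volume = 533.0 × 0.09513 = 50.704 mL.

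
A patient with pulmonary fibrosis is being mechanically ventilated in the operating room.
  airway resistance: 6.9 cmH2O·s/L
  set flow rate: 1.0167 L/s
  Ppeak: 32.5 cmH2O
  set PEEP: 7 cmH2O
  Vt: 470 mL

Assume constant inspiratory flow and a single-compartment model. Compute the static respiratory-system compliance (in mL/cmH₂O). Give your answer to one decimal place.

Equation of motion (constant flow): PIP = Vt/C + R·V̇ + PEEP.
Vt/C = PIP − R·V̇ − PEEP = 32.5 − 6.9×1.0167 − 7 = 32.5 − 7.015 − 7 = 18.485 cmH2O.
C = Vt / 18.485 = 470 / 18.485 = 25.426 mL/cmH2O.

25.4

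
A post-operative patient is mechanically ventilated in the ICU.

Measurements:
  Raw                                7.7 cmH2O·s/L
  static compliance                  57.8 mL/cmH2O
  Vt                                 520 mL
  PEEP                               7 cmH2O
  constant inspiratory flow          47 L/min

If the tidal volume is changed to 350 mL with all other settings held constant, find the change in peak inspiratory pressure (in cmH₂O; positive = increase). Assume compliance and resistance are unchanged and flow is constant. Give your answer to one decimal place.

-2.9

PIP = Vt/C + R·V̇ + PEEP (constant-flow equation of motion).
Only the elastic term changes: ΔPIP = ΔVt / C = (350 − 520) / 57.8 = -2.941 cmH2O.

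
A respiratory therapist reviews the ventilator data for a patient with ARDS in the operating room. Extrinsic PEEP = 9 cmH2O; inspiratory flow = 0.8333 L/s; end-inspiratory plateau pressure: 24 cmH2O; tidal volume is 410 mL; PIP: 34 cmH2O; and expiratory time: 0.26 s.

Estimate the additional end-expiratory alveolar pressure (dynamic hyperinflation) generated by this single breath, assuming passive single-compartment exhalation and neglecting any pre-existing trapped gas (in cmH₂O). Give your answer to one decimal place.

6.8

R = (PIP − Pplat)/V̇ = (34 − 24) / 0.8333 = 10.0/0.8333 = 12.0 cmH2O·s/L.
C = Vt/(Pplat − PEEP) = 410.0 / (24 − 9) = 410.0/15.0 = 27.333 mL/cmH2O.
τ = R × C = 12.0 × 0.02733 L/cmH2O = 0.328 s.
Fraction remaining = e^(−Te/τ) = e^(−0.26/0.328) = 0.4526; trapped volume = 410.0 × 0.4526 = 185.57 mL.
Additional alveolar pressure from trapping ≈ V_trapped / C = 185.57 / 27.333 = 6.789 cmH2O.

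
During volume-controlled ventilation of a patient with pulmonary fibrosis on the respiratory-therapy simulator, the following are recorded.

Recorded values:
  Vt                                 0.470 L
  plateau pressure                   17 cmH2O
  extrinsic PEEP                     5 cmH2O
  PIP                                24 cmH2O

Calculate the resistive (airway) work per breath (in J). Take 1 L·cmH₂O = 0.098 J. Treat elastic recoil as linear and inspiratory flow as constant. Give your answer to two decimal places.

With constant inspiratory flow the resistive pressure is constant at PIP − Pplat = 24 − 17 = 7.0 cmH2O, so resistive work = 7.0 × 0.470 = 3.29 L·cmH2O.
× 0.098 J/(L·cmH2O) → 0.3224 J.

0.32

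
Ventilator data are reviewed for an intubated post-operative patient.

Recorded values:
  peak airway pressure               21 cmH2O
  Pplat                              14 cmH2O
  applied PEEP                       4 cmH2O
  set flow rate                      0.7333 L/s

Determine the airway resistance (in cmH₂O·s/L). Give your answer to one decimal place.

Raw = (PIP − Pplat) / flow = (21 − 14) / 0.7333 = 7.0 / 0.7333 = 9.546 cmH2O·s/L.

9.5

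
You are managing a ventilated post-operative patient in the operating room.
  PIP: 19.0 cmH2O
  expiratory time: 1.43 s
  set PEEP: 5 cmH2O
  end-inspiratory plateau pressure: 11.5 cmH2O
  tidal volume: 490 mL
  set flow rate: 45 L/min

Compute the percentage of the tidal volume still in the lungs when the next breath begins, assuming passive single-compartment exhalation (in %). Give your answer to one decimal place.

Flow: 45 L/min ÷ 60 = 0.75 L/s.
R = (PIP − Pplat)/V̇ = (19.0 − 11.5) / 0.75 = 7.5/0.75 = 10.0 cmH2O·s/L.
C = Vt/(Pplat − PEEP) = 490.0 / (11.5 − 5) = 490.0/6.5 = 75.385 mL/cmH2O.
τ = R × C = 10.0 × 0.07539 L/cmH2O = 0.7539 s.
Fraction remaining at end-expiration = e^(−Te/τ) = e^(−1.43/0.7539) = 0.15 → 15.0%.

15.0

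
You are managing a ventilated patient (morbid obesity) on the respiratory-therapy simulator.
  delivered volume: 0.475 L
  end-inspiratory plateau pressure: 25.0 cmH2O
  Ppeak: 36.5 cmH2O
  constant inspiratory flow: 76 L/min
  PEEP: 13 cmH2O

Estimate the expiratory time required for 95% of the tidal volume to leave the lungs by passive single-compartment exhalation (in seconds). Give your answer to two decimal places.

1.08

Flow: 76 L/min ÷ 60 = 1.2667 L/s.
R = (PIP − Pplat)/V̇ = (36.5 − 25.0) / 1.2667 = 11.5/1.2667 = 9.079 cmH2O·s/L.
C = Vt/(Pplat − PEEP) = 475.0 / (25.0 − 13) = 475.0/12.0 = 39.583 mL/cmH2O.
τ = R × C = 9.079 × 0.03958 L/cmH2O = 0.3593 s.
t = −τ·ln(1 − 0.95) = −0.3593·ln(0.05) = 1.076 s.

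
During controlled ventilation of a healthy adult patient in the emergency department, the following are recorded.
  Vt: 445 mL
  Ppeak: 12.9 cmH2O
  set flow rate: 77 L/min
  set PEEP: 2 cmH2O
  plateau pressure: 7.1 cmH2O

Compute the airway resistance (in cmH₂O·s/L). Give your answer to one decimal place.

Flow: 77 L/min ÷ 60 = 1.2833 L/s.
Raw = (PIP − Pplat) / flow = (12.9 − 7.1) / 1.2833 = 5.8 / 1.2833 = 4.52 cmH2O·s/L.

4.5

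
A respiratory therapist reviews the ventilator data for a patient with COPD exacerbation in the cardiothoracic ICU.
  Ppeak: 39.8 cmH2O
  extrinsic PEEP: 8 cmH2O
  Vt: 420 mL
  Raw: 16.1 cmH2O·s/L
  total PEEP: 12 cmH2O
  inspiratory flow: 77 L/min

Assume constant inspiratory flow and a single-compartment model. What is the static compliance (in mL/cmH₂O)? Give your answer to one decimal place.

Flow: 77 L/min ÷ 60 = 1.2833 L/s.
Total PEEP = 12 cmH2O (set 8 + intrinsic 4); this is the baseline alveolar pressure.
Equation of motion (constant flow): PIP = Vt/C + R·V̇ + PEEP.
Vt/C = PIP − R·V̇ − PEEP = 39.8 − 16.1×1.2833 − 12 = 39.8 − 20.661 − 12 = 7.139 cmH2O.
C = Vt / 7.139 = 420 / 7.139 = 58.832 mL/cmH2O.

58.8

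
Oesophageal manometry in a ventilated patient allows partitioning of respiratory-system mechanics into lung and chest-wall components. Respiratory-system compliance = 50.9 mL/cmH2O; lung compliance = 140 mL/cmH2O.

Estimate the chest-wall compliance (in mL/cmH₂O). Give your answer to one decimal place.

80.0

1/Ccw = 1/Crs − 1/CL.
1/Ccw = 1/50.9 − 1/140 = 0.0125.
Ccw = 80.0 mL/cmH2O.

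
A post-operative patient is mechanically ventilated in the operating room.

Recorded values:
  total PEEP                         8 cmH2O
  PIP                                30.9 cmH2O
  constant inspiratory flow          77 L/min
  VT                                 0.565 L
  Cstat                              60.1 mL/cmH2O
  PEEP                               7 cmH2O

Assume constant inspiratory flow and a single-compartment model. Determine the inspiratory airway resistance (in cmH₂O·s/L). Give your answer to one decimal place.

Flow: 77 L/min ÷ 60 = 1.2833 L/s.
Total PEEP = 8 cmH2O (set 7 + intrinsic 1); this is the baseline alveolar pressure.
Equation of motion (constant flow): PIP = Vt/C + R·V̇ + PEEP.
R·V̇ = PIP − Vt/C − PEEP = 30.9 − 565/60.1 − 8 = 30.9 − 9.401 − 8 = 13.499 cmH2O.
R = 13.499 / 1.2833 = 10.519 cmH2O·s/L.

10.5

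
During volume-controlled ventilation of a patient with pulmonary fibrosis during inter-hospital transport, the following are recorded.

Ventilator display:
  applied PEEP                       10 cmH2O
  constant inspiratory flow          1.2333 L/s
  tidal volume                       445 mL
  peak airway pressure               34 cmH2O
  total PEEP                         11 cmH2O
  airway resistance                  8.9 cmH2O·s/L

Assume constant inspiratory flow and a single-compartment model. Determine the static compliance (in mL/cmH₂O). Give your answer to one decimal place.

Total PEEP = 11 cmH2O (set 10 + intrinsic 1); this is the baseline alveolar pressure.
Equation of motion (constant flow): PIP = Vt/C + R·V̇ + PEEP.
Vt/C = PIP − R·V̇ − PEEP = 34 − 8.9×1.2333 − 11 = 34 − 10.976 − 11 = 12.024 cmH2O.
C = Vt / 12.024 = 445 / 12.024 = 37.009 mL/cmH2O.

37.0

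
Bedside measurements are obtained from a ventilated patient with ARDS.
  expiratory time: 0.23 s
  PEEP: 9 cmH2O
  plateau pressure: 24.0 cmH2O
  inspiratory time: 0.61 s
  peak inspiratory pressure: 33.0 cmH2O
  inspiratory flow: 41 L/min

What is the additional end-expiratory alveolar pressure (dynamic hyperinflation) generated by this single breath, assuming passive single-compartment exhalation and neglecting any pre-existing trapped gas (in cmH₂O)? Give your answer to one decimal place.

8.0

Flow: 41 L/min ÷ 60 = 0.6833 L/s.
Vt = flow × Ti = 0.6833 L/s × 0.61 s × 1000 mL/L = 416.81 mL.
R = (PIP − Pplat)/V̇ = (33.0 − 24.0) / 0.6833 = 9.0/0.6833 = 13.171 cmH2O·s/L.
C = Vt/(Pplat − PEEP) = 416.81 / (24.0 − 9) = 416.81/15.0 = 27.787 mL/cmH2O.
τ = R × C = 13.171 × 0.02779 L/cmH2O = 0.366 s.
Fraction remaining = e^(−Te/τ) = e^(−0.23/0.366) = 0.5334; trapped volume = 416.81 × 0.5334 = 222.33 mL.
Additional alveolar pressure from trapping ≈ V_trapped / C = 222.33 / 27.787 = 8.001 cmH2O.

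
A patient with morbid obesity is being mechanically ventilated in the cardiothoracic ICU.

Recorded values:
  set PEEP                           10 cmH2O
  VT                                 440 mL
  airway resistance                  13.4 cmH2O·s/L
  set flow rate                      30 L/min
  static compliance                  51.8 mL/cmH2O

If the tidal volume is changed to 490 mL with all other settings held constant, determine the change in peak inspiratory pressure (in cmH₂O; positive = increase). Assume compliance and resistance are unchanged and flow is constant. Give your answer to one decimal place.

1.0

PIP = Vt/C + R·V̇ + PEEP (constant-flow equation of motion).
Only the elastic term changes: ΔPIP = ΔVt / C = (490 − 440) / 51.8 = 0.9653 cmH2O.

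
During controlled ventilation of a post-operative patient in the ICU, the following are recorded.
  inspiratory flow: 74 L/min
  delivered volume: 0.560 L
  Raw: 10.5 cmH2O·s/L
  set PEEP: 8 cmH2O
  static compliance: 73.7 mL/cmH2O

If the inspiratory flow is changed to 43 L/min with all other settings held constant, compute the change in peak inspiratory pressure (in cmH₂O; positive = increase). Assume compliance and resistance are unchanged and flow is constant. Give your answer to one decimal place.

Flow: 74 L/min ÷ 60 = 1.2333 L/s.
New flow: 43 L/min ÷ 60 = 0.7167 L/s.
PIP = Vt/C + R·V̇ + PEEP (constant-flow equation of motion).
Only the resistive term changes: ΔPIP = R × ΔV̇ = 10.5 × (0.7167 − 1.2333) = 10.5 × -0.5166 = -5.424 cmH2O.

-5.4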